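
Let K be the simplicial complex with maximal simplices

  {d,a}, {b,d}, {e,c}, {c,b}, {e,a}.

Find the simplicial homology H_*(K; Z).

Order the vertices as a < b < c < d < e. Listing each simplex with vertices in this order, K has dimension 1 with simplices:

  0-simplices (5): a, b, c, d, e
  1-simplices (5): ad, ae, bc, bd, ce

giving chain groups C_0 ≅ Z^5, C_1 ≅ Z^5.

∂_1: C_1 → C_0 is given by ∂[p,q] = [q] − [p]. For instance
  ∂ce = e − c.
As a 5×5 matrix over Z this has rank 4, with invariant factors (1,1,1,1).

Reading off H_k = ker ∂_k / im ∂_{k+1}:

  H_0: rank C_0 − rank ∂_1 = 5 − 4 = 1, and the invariant factors of ∂_1 are all 1, so H_0 = Z.
  H_1: rank ker ∂_1 − rank ∂_2 = (5 − 4) − 0 = 1, and there is no ∂_2, so H_1 = Z.

As a check, the Euler characteristic is 5 − 5 = 0, which agrees with 1 − 1 = 0.
(K is a triangulation of the circle S^1.)

H_0 = Z,  H_1 = Z.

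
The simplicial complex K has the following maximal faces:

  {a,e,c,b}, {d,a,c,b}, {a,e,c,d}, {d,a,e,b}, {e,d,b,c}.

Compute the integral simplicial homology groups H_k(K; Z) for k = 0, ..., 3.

We work with the vertex ordering a < b < c < d < e. The simplices of K, each written with vertices in increasing order, are:

  0-simplices (5): a, b, c, d, e
  1-simplices (10): ab, ac, ad, ae, bc, bd, be, cd, ce, de
  2-simplices (10): abc, abd, abe, acd, ace, ade, bcd, bce, bde, cde
  3-simplices (5): abcd, abce, abde, acde, bcde

Hence C_0 ≅ Z^5, C_1 ≅ Z^10, C_2 ≅ Z^10, C_3 ≅ Z^5.

The boundary map ∂_1: C_1 → C_0 is given by ∂[p,q] = [q] − [p]. For instance
  ∂cd = d − c.
The 5×10 boundary matrix has rank 4 and Smith normal form diag(1,1,1,1).

∂_2: C_2 → C_1 maps a triangle to the signed sum of its edges. For instance
  ∂abc = bc − ac + ab,
  ∂bcd = cd − bd + bc.
This gives a 10×10 integer matrix of rank 6; reducing to Smith normal form yields diagonal entries (1,1,1,1,1,1).

∂_3: C_3 → C_2 sends each 3-simplex σ to the alternating sum Σ_i (−1)^i (σ with its i-th vertex removed). For instance
  ∂abcd = bcd − acd + abd − abc,
  ∂bcde = cde − bde + bce − bcd.
This gives a 10×5 integer matrix of rank 4; reducing to Smith normal form yields diagonal entries (1,1,1,1).

Reading off H_k = ker ∂_k / im ∂_{k+1}:

  H_0: rank C_0 − rank ∂_1 = 5 − 4 = 1, and the invariant factors of ∂_1 are all 1, so H_0 = Z.
  H_1: rank ker ∂_1 − rank ∂_2 = (10 − 4) − 6 = 0, and the invariant factors of ∂_2 are all 1, so H_1 = 0.
  H_2: rank ker ∂_2 − rank ∂_3 = (10 − 6) − 4 = 0, and the invariant factors of ∂_3 are all 1, so H_2 = 0.
  H_3: rank ker ∂_3 − rank ∂_4 = (5 − 4) − 0 = 1, and there is no ∂_4, so H_3 = Z.

As a check, the Euler characteristic is 5 − 10 + 10 − 5 = 0, which agrees with 1 − 0 + 0 − 1 = 0.

H_0 ≅ Z,  H_1 = 0,  H_2 = 0,  H_3 ≅ Z.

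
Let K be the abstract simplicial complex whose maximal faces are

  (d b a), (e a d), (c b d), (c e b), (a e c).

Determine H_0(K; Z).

Order the vertices as a < b < c < d < e. Listing each simplex with vertices in this order, K has dimension 2 with simplices:

  0-simplices (5): a, b, c, d, e
  1-simplices (10): ab, ac, ad, ae, bc, bd, be, cd, ce, de
  2-simplices (5): abd, ace, ade, bcd, bce

so the chain groups are C_0 ≅ Z^5, C_1 ≅ Z^10, C_2 ≅ Z^5.

Boundary ∂_1: C_1 → C_0 maps an edge to its endpoints' difference, ∂[p,q] = q − p. For instance
  ∂ab = b − a.
As a 5×10 matrix over Z this has rank 4, with invariant factors (1,1,1,1).

The boundary map ∂_2: C_2 → C_1 sends each 2-simplex [p,q,r] to [q,r] − [p,r] + [p,q]. For instance
  ∂bce = ce − be + bc,
  ∂ade = de − ae + ad.
This gives a 10×5 integer matrix of rank 5; reducing to Smith normal form yields diagonal entries (1,1,1,1,1).

Reading off H_k = ker ∂_k / im ∂_{k+1}:

  H_0: rank C_0 − rank ∂_1 = 5 − 4 = 1, and the invariant factors of ∂_1 are all 1, so H_0 ≅ Z.

H_0 = Z.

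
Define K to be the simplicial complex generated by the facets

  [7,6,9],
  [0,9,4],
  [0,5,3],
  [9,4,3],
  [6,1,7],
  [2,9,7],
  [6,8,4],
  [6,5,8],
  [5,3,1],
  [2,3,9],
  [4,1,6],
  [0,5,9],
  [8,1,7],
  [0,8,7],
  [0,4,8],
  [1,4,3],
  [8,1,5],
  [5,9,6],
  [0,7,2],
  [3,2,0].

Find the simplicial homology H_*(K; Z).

Order the vertices as 0 < 1 < 2 < 3 < 4 < 5 < 6 < 7 < 8 < 9. Listing each simplex with vertices in this order, K has dimension 2 with simplices:

  0-simplices (10): [0], [1], [2], [3], [4], [5], [6], [7], [8], [9]
  1-simplices (30): (30 of them)
  2-simplices (20): (20 of them)

so the chain groups are C_0 ≅ Z^10, C_1 ≅ Z^30, C_2 ≅ Z^20.

The boundary map ∂_1: C_1 → C_0 maps an edge to its endpoints' difference, ∂[p,q] = q − p. For instance
  ∂[6,8] = [8] − [6].
As a 10×30 matrix over Z this has rank 9, with invariant factors (1,1,1,1,1,1,1,1,1).

Boundary ∂_2: C_2 → C_1 sends each 2-simplex [p,q,r] to [q,r] − [p,r] + [p,q]. For instance
  ∂[0,2,3] = [2,3] − [0,3] + [0,2],
  ∂[1,3,5] = [3,5] − [1,5] + [1,3].
As a 30×20 matrix over Z this has rank 20, with invariant factors (1,1,1,1,1,1,1,1,1,1,1,1,1,1,1,1,1,1,1,2).

Computing H_k = (kernel of ∂_k) / (image of ∂_{k+1}):

  H_0: rank C_0 − rank ∂_1 = 10 − 9 = 1, and the invariant factors of ∂_1 are all 1, so H_0 = Z.
  H_1: rank ker ∂_1 − rank ∂_2 = (30 − 9) − 20 = 1, and ∂_2 has invariant factor 2 > 1, so H_1 = Z ⊕ Z/2Z.
  H_2: rank ker ∂_2 − rank ∂_3 = (20 − 20) − 0 = 0, and there is no ∂_3, so H_2 = 0.

H_0 ≅ Z,  H_1 ≅ Z ⊕ Z/2Z,  H_2 = 0.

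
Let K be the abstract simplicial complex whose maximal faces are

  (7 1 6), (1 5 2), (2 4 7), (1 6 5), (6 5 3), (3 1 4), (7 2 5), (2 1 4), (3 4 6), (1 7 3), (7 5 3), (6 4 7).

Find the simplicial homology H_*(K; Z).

We work with the vertex ordering 1 < 2 < 3 < 4 < 5 < 6 < 7. The simplices of K, each written with vertices in increasing order, are:

  0-simplices (7): [1], [2], [3], [4], [5], [6], [7]
  1-simplices (18): [1,2], [1,3], [1,4], [1,5], [1,6], [1,7], [2,4], [2,5], [2,7], [3,4], [3,5], [3,6], [3,7], [4,6], [4,7], [5,6], [5,7], [6,7]
  2-simplices (12): [1,2,4], [1,2,5], [1,3,4], [1,3,7], [1,5,6], [1,6,7], [2,4,7], [2,5,7], [3,4,6], [3,5,6], [3,5,7], [4,6,7]

giving chain groups C_0 ≅ Z^7, C_1 ≅ Z^18, C_2 ≅ Z^12.

Boundary ∂_1: C_1 → C_0 sends each edge [p,q] (with p < q) to q − p. For instance
  ∂[3,5] = [5] − [3].
This gives a 7×18 integer matrix of rank 6; reducing to Smith normal form yields diagonal entries (1,1,1,1,1,1).

∂_2: C_2 → C_1 acts by ∂[p,q,r] = [q,r] − [p,r] + [p,q]. For instance
  ∂[2,4,7] = [4,7] − [2,7] + [2,4],
  ∂[3,5,7] = [5,7] − [3,7] + [3,5].
As a 18×12 matrix over Z this has rank 12, with invariant factors (1,1,1,1,1,1,1,1,1,1,1,2).

Now H_k = ker ∂_k / im ∂_{k+1}, so:

  H_0: rank C_0 − rank ∂_1 = 7 − 6 = 1, and the invariant factors of ∂_1 are all 1, so H_0 = Z.
  H_1: rank ker ∂_1 − rank ∂_2 = (18 − 6) − 12 = 0, and ∂_2 has invariant factor 2 > 1, so H_1 = Z/2.
  H_2: rank ker ∂_2 − rank ∂_3 = (12 − 12) − 0 = 0, and there is no ∂_3, so H_2 = 0.

(K is a triangulation of the real projective plane RP^2.)

H_0 ≅ Z,  H_1 ≅ Z/2,  H_2 = 0.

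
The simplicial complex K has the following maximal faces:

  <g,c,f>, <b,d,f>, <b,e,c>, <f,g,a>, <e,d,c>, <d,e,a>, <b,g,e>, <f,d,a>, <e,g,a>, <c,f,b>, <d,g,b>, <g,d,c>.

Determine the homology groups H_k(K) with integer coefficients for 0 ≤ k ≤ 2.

H_0 ≅ Z,  H_1 ≅ Z/2,  H_2 = 0.

We work with the vertex ordering a < b < c < d < e < f < g. The simplices of K, each written with vertices in increasing order, are:

  0-simplices (7): a, b, c, d, e, f, g
  1-simplices (18): ad, ae, af, ag, bc, bd, be, bf, bg, cd, ce, cf, cg, de, df, dg, eg, fg
  2-simplices (12): ade, adf, aeg, afg, bce, bcf, bdf, bdg, beg, cde, cdg, cfg

Hence C_0 ≅ Z^7, C_1 ≅ Z^18, C_2 ≅ Z^12.

∂_1: C_1 → C_0 sends each edge [p,q] (with p < q) to q − p. For instance
  ∂ad = d − a.
The 7×18 boundary matrix has rank 6 and Smith normal form diag(1,1,1,1,1,1).

∂_2: C_2 → C_1 maps a triangle to the signed sum of its edges. For instance
  ∂bdg = dg − bg + bd,
  ∂bdf = df − bf + bd.
As a 18×12 matrix over Z this has rank 12, with invariant factors (1,1,1,1,1,1,1,1,1,1,1,2).

Computing H_k = (kernel of ∂_k) / (image of ∂_{k+1}):

  H_0: rank C_0 − rank ∂_1 = 7 − 6 = 1, and the invariant factors of ∂_1 are all 1, so H_0 ≅ Z.
  H_1: rank ker ∂_1 − rank ∂_2 = (18 − 6) − 12 = 0, and ∂_2 has invariant factor 2 > 1, so H_1 ≅ Z/2.
  H_2: rank ker ∂_2 − rank ∂_3 = (12 − 12) − 0 = 0, and there is no ∂_3, so H_2 ≅ 0.

(K is a triangulation of the real projective plane RP^2.)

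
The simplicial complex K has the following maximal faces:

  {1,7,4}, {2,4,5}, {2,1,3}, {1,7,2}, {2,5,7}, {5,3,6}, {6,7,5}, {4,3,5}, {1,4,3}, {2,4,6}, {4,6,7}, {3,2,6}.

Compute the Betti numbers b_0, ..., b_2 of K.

b_0 = 1, b_1 = 0, b_2 = 0.

Take the total order 1 < 2 < 3 < 4 < 5 < 6 < 7 on the vertex set. Then K (dimension 2) consists of the simplices:

  0-simplices (7): [1], [2], [3], [4], [5], [6], [7]
  1-simplices (18): [1,2], [1,3], [1,4], [1,7], [2,3], [2,4], [2,5], [2,6], [2,7], [3,4], [3,5], [3,6], [4,5], [4,6], [4,7], [5,6], [5,7], [6,7]
  2-simplices (12): [1,2,3], [1,2,7], [1,3,4], [1,4,7], [2,3,6], [2,4,5], [2,4,6], [2,5,7], [3,4,5], [3,5,6], [4,6,7], [5,6,7]

Hence C_0 ≅ Z^7, C_1 ≅ Z^18, C_2 ≅ Z^12.

Boundary ∂_1: C_1 → C_0 sends each edge [p,q] (with p < q) to q − p.
This gives a 7×18 integer matrix of rank 6; reducing to Smith normal form yields diagonal entries (1,1,1,1,1,1).

Boundary ∂_2: C_2 → C_1 acts by ∂[p,q,r] = [q,r] − [p,r] + [p,q]. For instance
  ∂[1,3,4] = [3,4] − [1,4] + [1,3],
  ∂[5,6,7] = [6,7] − [5,7] + [5,6].
This gives a 18×12 integer matrix of rank 12; reducing to Smith normal form yields diagonal entries (1,1,1,1,1,1,1,1,1,1,1,2).

Now H_k = ker ∂_k / im ∂_{k+1}, so:

  H_0: rank C_0 − rank ∂_1 = 7 − 6 = 1, and the invariant factors of ∂_1 are all 1, so H_0 ≅ Z.
  H_1: rank ker ∂_1 − rank ∂_2 = (18 − 6) − 12 = 0, and ∂_2 has invariant factor 2 > 1, so H_1 ≅ Z/2.
  H_2: rank ker ∂_2 − rank ∂_3 = (12 − 12) − 0 = 0, and there is no ∂_3, so H_2 ≅ 0.

(K is a triangulation of the real projective plane RP^2.)

Hence the Betti numbers are b_0 = 1, b_1 = 0, b_2 = 0.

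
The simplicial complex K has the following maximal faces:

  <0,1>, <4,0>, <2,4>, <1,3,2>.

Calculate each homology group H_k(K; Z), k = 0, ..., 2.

Fix the vertex order 0 < 1 < 2 < 3 < 4 and write every simplex with vertices in increasing order. Then dim K = 2 and the simplices of K are:

  0-simplices (5): [0], [1], [2], [3], [4]
  1-simplices (6): [0,1], [0,4], [1,2], [1,3], [2,3], [2,4]
  2-simplices (1): [1,2,3]

so the chain groups are C_0 ≅ Z^5, C_1 ≅ Z^6, C_2 ≅ Z^1.

Boundary ∂_1: C_1 → C_0 sends each edge [p,q] (with p < q) to q − p. For instance
  ∂[0,4] = [4] − [0].
The resulting 5×6 matrix has rank 4, and its Smith normal form has invariant factors (1,1,1,1).

∂_2: C_2 → C_1 acts by ∂[p,q,r] = [q,r] − [p,r] + [p,q]. For instance
  ∂[1,2,3] = [2,3] − [1,3] + [1,2].
This gives a 6×1 integer matrix of rank 1; reducing to Smith normal form yields diagonal entries (1).

Computing H_k = (kernel of ∂_k) / (image of ∂_{k+1}):

  H_0: rank C_0 − rank ∂_1 = 5 − 4 = 1, and the invariant factors of ∂_1 are all 1, so H_0 ≅ Z.
  H_1: rank ker ∂_1 − rank ∂_2 = (6 − 4) − 1 = 1, and the invariant factors of ∂_2 are all 1, so H_1 ≅ Z.
  H_2: rank ker ∂_2 − rank ∂_3 = (1 − 1) − 0 = 0, and there is no ∂_3, so H_2 ≅ 0.

H_0 ≅ Z,  H_1 ≅ Z,  H_2 = 0.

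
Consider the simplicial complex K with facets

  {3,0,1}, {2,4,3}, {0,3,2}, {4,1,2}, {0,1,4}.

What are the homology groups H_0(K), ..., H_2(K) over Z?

H_0 ≅ Z,  H_1 ≅ Z,  H_2 = 0.

Fix the vertex order 0 < 1 < 2 < 3 < 4 and write every simplex with vertices in increasing order. Then dim K = 2 and the simplices of K are:

  0-simplices (5): [0], [1], [2], [3], [4]
  1-simplices (10): [0,1], [0,2], [0,3], [0,4], [1,2], [1,3], [1,4], [2,3], [2,4], [3,4]
  2-simplices (5): [0,1,3], [0,1,4], [0,2,3], [1,2,4], [2,3,4]

Hence C_0 ≅ Z^5, C_1 ≅ Z^10, C_2 ≅ Z^5.

∂_1: C_1 → C_0 maps an edge to its endpoints' difference, ∂[p,q] = q − p. For instance
  ∂[0,2] = [2] − [0].
This gives a 5×10 integer matrix of rank 4; reducing to Smith normal form yields diagonal entries (1,1,1,1).

∂_2: C_2 → C_1 acts by ∂[p,q,r] = [q,r] − [p,r] + [p,q]. For instance
  ∂[0,1,3] = [1,3] − [0,3] + [0,1],
  ∂[1,2,4] = [2,4] − [1,4] + [1,2].
As a 10×5 matrix over Z this has rank 5, with invariant factors (1,1,1,1,1).

Computing H_k = (kernel of ∂_k) / (image of ∂_{k+1}):

  H_0: rank C_0 − rank ∂_1 = 5 − 4 = 1, and the invariant factors of ∂_1 are all 1, so H_0 = Z.
  H_1: rank ker ∂_1 − rank ∂_2 = (10 − 4) − 5 = 1, and the invariant factors of ∂_2 are all 1, so H_1 = Z.
  H_2: rank ker ∂_2 − rank ∂_3 = (5 − 5) − 0 = 0, and there is no ∂_3, so H_2 = 0.

(K is a triangulation of the Möbius band.)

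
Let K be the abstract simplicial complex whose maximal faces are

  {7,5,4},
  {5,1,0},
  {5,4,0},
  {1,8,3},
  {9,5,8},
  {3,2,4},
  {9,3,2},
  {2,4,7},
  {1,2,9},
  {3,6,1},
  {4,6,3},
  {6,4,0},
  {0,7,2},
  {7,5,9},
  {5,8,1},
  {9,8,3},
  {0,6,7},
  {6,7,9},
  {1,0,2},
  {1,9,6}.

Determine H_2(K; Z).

H_2 = 0.

K has 10 vertices, 30 edges, 20 triangles.
rank ∂_2 = 20, rank ∂_3 = 0 ⇒ b_2 = 20 − 20 − 0 = 0. So H_2 ≅ 0.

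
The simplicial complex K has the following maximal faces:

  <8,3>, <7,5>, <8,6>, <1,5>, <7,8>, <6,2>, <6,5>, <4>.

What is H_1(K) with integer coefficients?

Fix the vertex order 1 < 2 < 3 < 4 < 5 < 6 < 7 < 8 and write every simplex with vertices in increasing order. Then dim K = 1 and the simplices of K are:

  0-simplices (8): [1], [2], [3], [4], [5], [6], [7], [8]
  1-simplices (7): [1,5], [2,6], [3,8], [5,6], [5,7], [6,8], [7,8]

giving chain groups C_0 ≅ Z^8, C_1 ≅ Z^7.

Boundary ∂_1: C_1 → C_0 is given by ∂[p,q] = [q] − [p]. For instance
  ∂[3,8] = [8] − [3].
As a 8×7 matrix over Z this has rank 6, with invariant factors (1,1,1,1,1,1).

Computing H_k = (kernel of ∂_k) / (image of ∂_{k+1}):

  H_1: rank ker ∂_1 − rank ∂_2 = (7 − 6) − 0 = 1, and there is no ∂_2, so H_1 ≅ Z.

H_1 = Z.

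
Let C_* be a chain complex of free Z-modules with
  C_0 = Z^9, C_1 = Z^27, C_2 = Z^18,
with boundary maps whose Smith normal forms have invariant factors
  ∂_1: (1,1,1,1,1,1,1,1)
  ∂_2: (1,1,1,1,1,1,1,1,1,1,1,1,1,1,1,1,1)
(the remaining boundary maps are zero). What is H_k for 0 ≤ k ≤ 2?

H_0: b_0 = 9 − 0 − 8 = 1; torsion from ∂_1 factors > 1: none. So H_0 = Z.
H_1: b_1 = 27 − 8 − 17 = 2; torsion from ∂_2 factors > 1: none. So H_1 = Z^2.
H_2: b_2 = 18 − 17 − 0 = 1; torsion from ∂_3 factors > 1: none. So H_2 = Z.

H_0 = Z,  H_1 = Z^2,  H_2 = Z.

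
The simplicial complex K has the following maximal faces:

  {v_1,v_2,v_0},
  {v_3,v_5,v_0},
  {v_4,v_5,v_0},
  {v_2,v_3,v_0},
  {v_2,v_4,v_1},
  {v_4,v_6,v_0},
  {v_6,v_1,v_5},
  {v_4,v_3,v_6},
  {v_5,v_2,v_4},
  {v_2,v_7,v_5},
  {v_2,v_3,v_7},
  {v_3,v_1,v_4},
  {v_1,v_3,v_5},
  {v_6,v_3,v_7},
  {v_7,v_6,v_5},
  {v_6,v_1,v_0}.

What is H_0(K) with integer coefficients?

Order the vertices as v_0 < v_1 < v_2 < v_3 < v_4 < v_5 < v_6 < v_7. Listing each simplex with vertices in this order, K has dimension 2 with simplices:

  0-simplices (8): [v_0], [v_1], [v_2], [v_3], [v_4], [v_5], [v_6], [v_7]
  1-simplices (24): (24 of them)
  2-simplices (16): (16 of them)

Hence C_0 ≅ Z^8, C_1 ≅ Z^24, C_2 ≅ Z^16.

Boundary ∂_1: C_1 → C_0 is given by ∂[p,q] = [q] − [p]. For instance
  ∂[v_2,v_5] = [v_5] − [v_2].
The 8×24 boundary matrix has rank 7 and Smith normal form diag(1,1,1,1,1,1,1).

The boundary map ∂_2: C_2 → C_1 acts by ∂[p,q,r] = [q,r] − [p,r] + [p,q]. For instance
  ∂[v_2,v_3,v_7] = [v_3,v_7] − [v_2,v_7] + [v_2,v_3],
  ∂[v_0,v_1,v_2] = [v_1,v_2] − [v_0,v_2] + [v_0,v_1].
The resulting 24×16 matrix has rank 15, and its Smith normal form has invariant factors (1,1,1,1,1,1,1,1,1,1,1,1,1,1,1).

Now H_k = ker ∂_k / im ∂_{k+1}, so:

  H_0: rank C_0 − rank ∂_1 = 8 − 7 = 1, and the invariant factors of ∂_1 are all 1, so H_0 ≅ Z.

H_0 = Z.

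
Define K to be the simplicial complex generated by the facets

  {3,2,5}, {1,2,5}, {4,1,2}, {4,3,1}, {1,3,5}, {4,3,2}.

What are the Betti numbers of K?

b_0 = 1, b_1 = 0, b_2 = 1.

Take the total order 1 < 2 < 3 < 4 < 5 on the vertex set. Then K (dimension 2) consists of the simplices:

  0-simplices (5): [1], [2], [3], [4], [5]
  1-simplices (9): [1,2], [1,3], [1,4], [1,5], [2,3], [2,4], [2,5], [3,4], [3,5]
  2-simplices (6): [1,2,4], [1,2,5], [1,3,4], [1,3,5], [2,3,4], [2,3,5]

giving chain groups C_0 ≅ Z^5, C_1 ≅ Z^9, C_2 ≅ Z^6.

∂_1: C_1 → C_0 is given by ∂[p,q] = [q] − [p].
As a 5×9 matrix over Z this has rank 4, with invariant factors (1,1,1,1).

∂_2: C_2 → C_1 acts by ∂[p,q,r] = [q,r] − [p,r] + [p,q]. For instance
  ∂[1,3,4] = [3,4] − [1,4] + [1,3],
  ∂[1,3,5] = [3,5] − [1,5] + [1,3].
This gives a 9×6 integer matrix of rank 5; reducing to Smith normal form yields diagonal entries (1,1,1,1,1).

Reading off H_k = ker ∂_k / im ∂_{k+1}:

  H_0: rank C_0 − rank ∂_1 = 5 − 4 = 1, and the invariant factors of ∂_1 are all 1, so H_0 = Z.
  H_1: rank ker ∂_1 − rank ∂_2 = (9 − 4) − 5 = 0, and the invariant factors of ∂_2 are all 1, so H_1 = 0.
  H_2: rank ker ∂_2 − rank ∂_3 = (6 − 5) − 0 = 1, and there is no ∂_3, so H_2 = Z.

As a check, the Euler characteristic is 5 − 9 + 6 = 2, which agrees with 1 − 0 + 1 = 2.

Hence the Betti numbers are b_0 = 1, b_1 = 0, b_2 = 1.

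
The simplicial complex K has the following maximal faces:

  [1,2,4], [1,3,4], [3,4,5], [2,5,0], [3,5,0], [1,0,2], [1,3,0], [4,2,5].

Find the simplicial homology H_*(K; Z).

H_0 ≅ Z,  H_1 = 0,  H_2 ≅ Z.

Take the total order 0 < 1 < 2 < 3 < 4 < 5 on the vertex set. Then K (dimension 2) consists of the simplices:

  0-simplices (6): [0], [1], [2], [3], [4], [5]
  1-simplices (12): [0,1], [0,2], [0,3], [0,5], [1,2], [1,3], [1,4], [2,4], [2,5], [3,4], [3,5], [4,5]
  2-simplices (8): [0,1,2], [0,1,3], [0,2,5], [0,3,5], [1,2,4], [1,3,4], [2,4,5], [3,4,5]

so the chain groups are C_0 ≅ Z^6, C_1 ≅ Z^12, C_2 ≅ Z^8.

The boundary map ∂_1: C_1 → C_0 is given by ∂[p,q] = [q] − [p].
This gives a 6×12 integer matrix of rank 5; reducing to Smith normal form yields diagonal entries (1,1,1,1,1).

Boundary ∂_2: C_2 → C_1 acts by ∂[p,q,r] = [q,r] − [p,r] + [p,q]. For instance
  ∂[0,3,5] = [3,5] − [0,5] + [0,3],
  ∂[1,2,4] = [2,4] − [1,4] + [1,2].
The 12×8 boundary matrix has rank 7 and Smith normal form diag(1,1,1,1,1,1,1).

From H_k ≅ ker(∂_k) / im(∂_{k+1}) we obtain:

  H_0: rank C_0 − rank ∂_1 = 6 − 5 = 1, and the invariant factors of ∂_1 are all 1, so H_0 = Z.
  H_1: rank ker ∂_1 − rank ∂_2 = (12 − 5) − 7 = 0, and the invariant factors of ∂_2 are all 1, so H_1 = 0.
  H_2: rank ker ∂_2 − rank ∂_3 = (8 − 7) − 0 = 1, and there is no ∂_3, so H_2 = Z.

As a check, the Euler characteristic is 6 − 12 + 8 = 2, which agrees with 1 − 0 + 1 = 2.
(K is a triangulation of the 2-sphere S^2.)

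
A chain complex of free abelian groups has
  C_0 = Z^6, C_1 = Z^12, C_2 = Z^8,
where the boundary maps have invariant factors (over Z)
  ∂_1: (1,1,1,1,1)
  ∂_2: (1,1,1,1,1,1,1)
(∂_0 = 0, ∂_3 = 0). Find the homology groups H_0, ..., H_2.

H_0 = Z,  H_1 = 0,  H_2 = Z.

H_0: b_0 = 6 − 0 − 5 = 1; torsion from ∂_1 factors > 1: none. So H_0 = Z.
H_1: b_1 = 12 − 5 − 7 = 0; torsion from ∂_2 factors > 1: none. So H_1 = 0.
H_2: b_2 = 8 − 7 − 0 = 1; torsion from ∂_3 factors > 1: none. So H_2 = Z.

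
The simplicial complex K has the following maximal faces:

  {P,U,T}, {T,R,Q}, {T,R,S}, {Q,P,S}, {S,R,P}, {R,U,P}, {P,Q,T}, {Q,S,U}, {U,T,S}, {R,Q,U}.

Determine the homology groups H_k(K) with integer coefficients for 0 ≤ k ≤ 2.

Take the total order P < Q < R < S < T < U on the vertex set. Then K (dimension 2) consists of the simplices:

  0-simplices (6): P, Q, R, S, T, U
  1-simplices (15): PQ, PR, PS, PT, PU, QR, QS, QT, QU, RS, RT, RU, ST, SU, TU
  2-simplices (10): PQS, PQT, PRS, PRU, PTU, QRT, QRU, QSU, RST, STU

Hence C_0 ≅ Z^6, C_1 ≅ Z^15, C_2 ≅ Z^10.

Boundary ∂_1: C_1 → C_0 maps an edge to its endpoints' difference, ∂[p,q] = q − p. For instance
  ∂RS = S − R.
This gives a 6×15 integer matrix of rank 5; reducing to Smith normal form yields diagonal entries (1,1,1,1,1).

Boundary ∂_2: C_2 → C_1 maps a triangle to the signed sum of its edges. For instance
  ∂PQT = QT − PT + PQ,
  ∂PTU = TU − PU + PT.
The 15×10 boundary matrix has rank 10 and Smith normal form diag(1,1,1,1,1,1,1,1,1,2).

From H_k ≅ ker(∂_k) / im(∂_{k+1}) we obtain:

  H_0: rank C_0 − rank ∂_1 = 6 − 5 = 1, and the invariant factors of ∂_1 are all 1, so H_0 ≅ Z.
  H_1: rank ker ∂_1 − rank ∂_2 = (15 − 5) − 10 = 0, and ∂_2 has invariant factor 2 > 1, so H_1 ≅ Z/2.
  H_2: rank ker ∂_2 − rank ∂_3 = (10 − 10) − 0 = 0, and there is no ∂_3, so H_2 ≅ 0.

H_0 = Z,  H_1 = Z/2,  H_2 = 0.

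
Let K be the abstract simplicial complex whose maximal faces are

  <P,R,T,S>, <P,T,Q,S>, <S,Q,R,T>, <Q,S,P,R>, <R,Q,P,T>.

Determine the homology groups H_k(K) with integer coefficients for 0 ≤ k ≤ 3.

H_0 = Z,  H_1 = 0,  H_2 = 0,  H_3 = Z.

Take the total order P < Q < R < S < T on the vertex set. Then K (dimension 3) consists of the simplices:

  0-simplices (5): P, Q, R, S, T
  1-simplices (10): PQ, PR, PS, PT, QR, QS, QT, RS, RT, ST
  2-simplices (10): PQR, PQS, PQT, PRS, PRT, PST, QRS, QRT, QST, RST
  3-simplices (5): PQRS, PQRT, PQST, PRST, QRST

giving chain groups C_0 ≅ Z^5, C_1 ≅ Z^10, C_2 ≅ Z^10, C_3 ≅ Z^5.

∂_1: C_1 → C_0 is given by ∂[p,q] = [q] − [p].
This gives a 5×10 integer matrix of rank 4; reducing to Smith normal form yields diagonal entries (1,1,1,1).

∂_2: C_2 → C_1 maps a triangle to the signed sum of its edges. For instance
  ∂QRS = RS − QS + QR,
  ∂PQS = QS − PS + PQ.
This gives a 10×10 integer matrix of rank 6; reducing to Smith normal form yields diagonal entries (1,1,1,1,1,1).

∂_3: C_3 → C_2 sends each 3-simplex σ to the alternating sum Σ_i (−1)^i (σ with its i-th vertex removed). For instance
  ∂PQRS = QRS − PRS + PQS − PQR,
  ∂PQRT = QRT − PRT + PQT − PQR.
As a 10×5 matrix over Z this has rank 4, with invariant factors (1,1,1,1).

Computing H_k = (kernel of ∂_k) / (image of ∂_{k+1}):

  H_0: rank C_0 − rank ∂_1 = 5 − 4 = 1, and the invariant factors of ∂_1 are all 1, so H_0 ≅ Z.
  H_1: rank ker ∂_1 − rank ∂_2 = (10 − 4) − 6 = 0, and the invariant factors of ∂_2 are all 1, so H_1 ≅ 0.
  H_2: rank ker ∂_2 − rank ∂_3 = (10 − 6) − 4 = 0, and the invariant factors of ∂_3 are all 1, so H_2 ≅ 0.
  H_3: rank ker ∂_3 − rank ∂_4 = (5 − 4) − 0 = 1, and there is no ∂_4, so H_3 ≅ Z.

As a check, the Euler characteristic is 5 − 10 + 10 − 5 = 0, which agrees with 1 − 0 + 0 − 1 = 0.
(K is a triangulation of the 3-sphere S^3.)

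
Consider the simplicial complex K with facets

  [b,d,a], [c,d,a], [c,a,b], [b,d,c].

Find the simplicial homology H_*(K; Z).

Take the total order a < b < c < d on the vertex set. Then K (dimension 2) consists of the simplices:

  0-simplices (4): a, b, c, d
  1-simplices (6): ab, ac, ad, bc, bd, cd
  2-simplices (4): abc, abd, acd, bcd

so the chain groups are C_0 ≅ Z^4, C_1 ≅ Z^6, C_2 ≅ Z^4.

The boundary map ∂_1: C_1 → C_0 sends each edge [p,q] (with p < q) to q − p.
This gives a 4×6 integer matrix of rank 3; reducing to Smith normal form yields diagonal entries (1,1,1).

The boundary map ∂_2: C_2 → C_1 maps a triangle to the signed sum of its edges. For instance
  ∂abc = bc − ac + ab,
  ∂acd = cd − ad + ac.
As a 6×4 matrix over Z this has rank 3, with invariant factors (1,1,1).

Reading off H_k = ker ∂_k / im ∂_{k+1}:

  H_0: rank C_0 − rank ∂_1 = 4 − 3 = 1, and the invariant factors of ∂_1 are all 1, so H_0 = Z.
  H_1: rank ker ∂_1 − rank ∂_2 = (6 − 3) − 3 = 0, and the invariant factors of ∂_2 are all 1, so H_1 = 0.
  H_2: rank ker ∂_2 − rank ∂_3 = (4 − 3) − 0 = 1, and there is no ∂_3, so H_2 = Z.

As a check, the Euler characteristic is 4 − 6 + 4 = 2, which agrees with 1 − 0 + 1 = 2.

H_0 = Z,  H_1 = 0,  H_2 = Z.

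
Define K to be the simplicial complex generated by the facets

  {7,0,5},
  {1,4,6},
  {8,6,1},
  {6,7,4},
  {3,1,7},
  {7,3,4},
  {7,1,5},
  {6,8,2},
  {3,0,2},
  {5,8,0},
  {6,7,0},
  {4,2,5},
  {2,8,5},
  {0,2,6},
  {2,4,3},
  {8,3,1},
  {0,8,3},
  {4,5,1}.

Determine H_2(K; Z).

Order the vertices as 0 < 1 < 2 < 3 < 4 < 5 < 6 < 7 < 8. Listing each simplex with vertices in this order, K has dimension 2 with simplices:

  0-simplices (9): [0], [1], [2], [3], [4], [5], [6], [7], [8]
  1-simplices (27): (27 of them)
  2-simplices (18): [0,2,3], [0,2,6], [0,3,8], [0,5,7], [0,5,8], [0,6,7], [1,3,7], [1,3,8], [1,4,5], [1,4,6], [1,5,7], [1,6,8], [2,3,4], [2,4,5], [2,5,8], [2,6,8], [3,4,7], [4,6,7]

giving chain groups C_0 ≅ Z^9, C_1 ≅ Z^27, C_2 ≅ Z^18.

The boundary map ∂_1: C_1 → C_0 sends each edge [p,q] (with p < q) to q − p. For instance
  ∂[0,5] = [5] − [0].
This gives a 9×27 integer matrix of rank 8; reducing to Smith normal form yields diagonal entries (1,1,1,1,1,1,1,1).

Boundary ∂_2: C_2 → C_1 maps a triangle to the signed sum of its edges. For instance
  ∂[0,5,7] = [5,7] − [0,7] + [0,5],
  ∂[2,3,4] = [3,4] − [2,4] + [2,3].
As a 27×18 matrix over Z this has rank 18, with invariant factors (1,1,1,1,1,1,1,1,1,1,1,1,1,1,1,1,1,2).

From H_k ≅ ker(∂_k) / im(∂_{k+1}) we obtain:

  H_2: rank ker ∂_2 − rank ∂_3 = (18 − 18) − 0 = 0, and there is no ∂_3, so H_2 ≅ 0.

(K is a triangulation of the Klein bottle.)

H_2 ≅ 0.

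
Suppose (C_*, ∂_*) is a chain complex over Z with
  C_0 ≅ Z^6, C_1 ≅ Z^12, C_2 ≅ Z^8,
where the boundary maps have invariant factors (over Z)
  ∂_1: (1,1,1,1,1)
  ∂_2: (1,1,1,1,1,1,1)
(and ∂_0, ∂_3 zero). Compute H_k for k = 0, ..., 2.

H_0: b_0 = 6 − 0 − 5 = 1; torsion from ∂_1 factors > 1: none. So H_0 = Z.
H_1: b_1 = 12 − 5 − 7 = 0; torsion from ∂_2 factors > 1: none. So H_1 = 0.
H_2: b_2 = 8 − 7 − 0 = 1; torsion from ∂_3 factors > 1: none. So H_2 = Z.

H_0 = Z,  H_1 = 0,  H_2 = Z.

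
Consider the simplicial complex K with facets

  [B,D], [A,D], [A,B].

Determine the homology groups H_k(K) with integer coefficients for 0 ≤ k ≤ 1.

H_0 = Z,  H_1 = Z.

We work with the vertex ordering A < B < D. The simplices of K, each written with vertices in increasing order, are:

  0-simplices (3): A, B, D
  1-simplices (3): AB, AD, BD

Hence C_0 ≅ Z^3, C_1 ≅ Z^3.

Boundary ∂_1: C_1 → C_0 sends each edge [p,q] (with p < q) to q − p. For instance
  ∂AB = B − A.
This gives a 3×3 integer matrix of rank 2; reducing to Smith normal form yields diagonal entries (1,1).

Now H_k = ker ∂_k / im ∂_{k+1}, so:

  H_0: rank C_0 − rank ∂_1 = 3 − 2 = 1, and the invariant factors of ∂_1 are all 1, so H_0 = Z.
  H_1: rank ker ∂_1 − rank ∂_2 = (3 − 2) − 0 = 1, and there is no ∂_2, so H_1 = Z.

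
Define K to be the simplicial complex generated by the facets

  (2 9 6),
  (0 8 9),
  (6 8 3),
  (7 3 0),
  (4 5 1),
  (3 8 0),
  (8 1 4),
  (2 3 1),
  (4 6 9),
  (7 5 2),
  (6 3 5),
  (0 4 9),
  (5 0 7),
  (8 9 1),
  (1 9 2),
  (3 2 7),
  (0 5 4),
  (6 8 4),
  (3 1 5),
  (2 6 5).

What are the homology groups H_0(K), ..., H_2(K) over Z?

H_0 ≅ Z,  H_1 ≅ Z × Z/2,  H_2 = 0.

Order the vertices as 0 < 1 < 2 < 3 < 4 < 5 < 6 < 7 < 8 < 9. Listing each simplex with vertices in this order, K has dimension 2 with simplices:

  0-simplices (10): [0], [1], [2], [3], [4], [5], [6], [7], [8], [9]
  1-simplices (30): (30 of them)
  2-simplices (20): (20 of them)

Hence C_0 ≅ Z^10, C_1 ≅ Z^30, C_2 ≅ Z^20.

Boundary ∂_1: C_1 → C_0 is given by ∂[p,q] = [q] − [p]. For instance
  ∂[2,6] = [6] − [2].
The 10×30 boundary matrix has rank 9 and Smith normal form diag(1,1,1,1,1,1,1,1,1).

The boundary map ∂_2: C_2 → C_1 acts by ∂[p,q,r] = [q,r] − [p,r] + [p,q]. For instance
  ∂[4,6,9] = [6,9] − [4,9] + [4,6],
  ∂[3,6,8] = [6,8] − [3,8] + [3,6].
This gives a 30×20 integer matrix of rank 20; reducing to Smith normal form yields diagonal entries (1,1,1,1,1,1,1,1,1,1,1,1,1,1,1,1,1,1,1,2).

Computing H_k = (kernel of ∂_k) / (image of ∂_{k+1}):

  H_0: rank C_0 − rank ∂_1 = 10 − 9 = 1, and the invariant factors of ∂_1 are all 1, so H_0 = Z.
  H_1: rank ker ∂_1 − rank ∂_2 = (30 − 9) − 20 = 1, and ∂_2 has invariant factor 2 > 1, so H_1 = Z × Z/2.
  H_2: rank ker ∂_2 − rank ∂_3 = (20 − 20) − 0 = 0, and there is no ∂_3, so H_2 = 0.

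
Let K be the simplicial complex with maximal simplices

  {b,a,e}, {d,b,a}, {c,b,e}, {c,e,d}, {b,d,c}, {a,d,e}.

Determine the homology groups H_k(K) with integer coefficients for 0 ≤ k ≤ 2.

H_0 ≅ Z,  H_1 = 0,  H_2 ≅ Z.

Fix the vertex order a < b < c < d < e and write every simplex with vertices in increasing order. Then dim K = 2 and the simplices of K are:

  0-simplices (5): a, b, c, d, e
  1-simplices (9): ab, ad, ae, bc, bd, be, cd, ce, de
  2-simplices (6): abd, abe, ade, bcd, bce, cde

Hence C_0 ≅ Z^5, C_1 ≅ Z^9, C_2 ≅ Z^6.

Boundary ∂_1: C_1 → C_0 sends each edge [p,q] (with p < q) to q − p. For instance
  ∂be = e − b.
As a 5×9 matrix over Z this has rank 4, with invariant factors (1,1,1,1).

Boundary ∂_2: C_2 → C_1 sends each 2-simplex [p,q,r] to [q,r] − [p,r] + [p,q]. For instance
  ∂abe = be − ae + ab,
  ∂bcd = cd − bd + bc.
The resulting 9×6 matrix has rank 5, and its Smith normal form has invariant factors (1,1,1,1,1).

Reading off H_k = ker ∂_k / im ∂_{k+1}:

  H_0: rank C_0 − rank ∂_1 = 5 − 4 = 1, and the invariant factors of ∂_1 are all 1, so H_0 ≅ Z.
  H_1: rank ker ∂_1 − rank ∂_2 = (9 − 4) − 5 = 0, and the invariant factors of ∂_2 are all 1, so H_1 ≅ 0.
  H_2: rank ker ∂_2 − rank ∂_3 = (6 − 5) − 0 = 1, and there is no ∂_3, so H_2 ≅ Z.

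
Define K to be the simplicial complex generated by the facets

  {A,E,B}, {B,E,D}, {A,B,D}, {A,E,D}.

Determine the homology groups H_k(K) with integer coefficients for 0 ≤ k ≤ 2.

H_0 ≅ Z,  H_1 = 0,  H_2 ≅ Z.

Fix the vertex order A < B < D < E and write every simplex with vertices in increasing order. Then dim K = 2 and the simplices of K are:

  0-simplices (4): A, B, D, E
  1-simplices (6): AB, AD, AE, BD, BE, DE
  2-simplices (4): ABD, ABE, ADE, BDE

so the chain groups are C_0 ≅ Z^4, C_1 ≅ Z^6, C_2 ≅ Z^4.

Boundary ∂_1: C_1 → C_0 maps an edge to its endpoints' difference, ∂[p,q] = q − p.
This gives a 4×6 integer matrix of rank 3; reducing to Smith normal form yields diagonal entries (1,1,1).

The boundary map ∂_2: C_2 → C_1 acts by ∂[p,q,r] = [q,r] − [p,r] + [p,q]. For instance
  ∂ABE = BE − AE + AB,
  ∂ADE = DE − AE + AD.
As a 6×4 matrix over Z this has rank 3, with invariant factors (1,1,1).

Computing H_k = (kernel of ∂_k) / (image of ∂_{k+1}):

  H_0: rank C_0 − rank ∂_1 = 4 − 3 = 1, and the invariant factors of ∂_1 are all 1, so H_0 = Z.
  H_1: rank ker ∂_1 − rank ∂_2 = (6 − 3) − 3 = 0, and the invariant factors of ∂_2 are all 1, so H_1 = 0.
  H_2: rank ker ∂_2 − rank ∂_3 = (4 − 3) − 0 = 1, and there is no ∂_3, so H_2 = Z.

(K is a triangulation of the 2-sphere S^2.)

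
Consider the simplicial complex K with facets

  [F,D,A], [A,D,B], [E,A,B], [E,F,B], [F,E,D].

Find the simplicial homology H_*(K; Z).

Fix the vertex order A < B < D < E < F and write every simplex with vertices in increasing order. Then dim K = 2 and the simplices of K are:

  0-simplices (5): A, B, D, E, F
  1-simplices (10): AB, AD, AE, AF, BD, BE, BF, DE, DF, EF
  2-simplices (5): ABD, ABE, ADF, BEF, DEF

giving chain groups C_0 ≅ Z^5, C_1 ≅ Z^10, C_2 ≅ Z^5.

∂_1: C_1 → C_0 is given by ∂[p,q] = [q] − [p]. For instance
  ∂AE = E − A.
The resulting 5×10 matrix has rank 4, and its Smith normal form has invariant factors (1,1,1,1).

∂_2: C_2 → C_1 sends each 2-simplex [p,q,r] to [q,r] − [p,r] + [p,q]. For instance
  ∂ADF = DF − AF + AD,
  ∂ABE = BE − AE + AB.
The resulting 10×5 matrix has rank 5, and its Smith normal form has invariant factors (1,1,1,1,1).

Reading off H_k = ker ∂_k / im ∂_{k+1}:

  H_0: rank C_0 − rank ∂_1 = 5 − 4 = 1, and the invariant factors of ∂_1 are all 1, so H_0 ≅ Z.
  H_1: rank ker ∂_1 − rank ∂_2 = (10 − 4) − 5 = 1, and the invariant factors of ∂_2 are all 1, so H_1 ≅ Z.
  H_2: rank ker ∂_2 − rank ∂_3 = (5 − 5) − 0 = 0, and there is no ∂_3, so H_2 ≅ 0.

(K is a triangulation of the Möbius band.)

H_0 = Z,  H_1 = Z,  H_2 = 0.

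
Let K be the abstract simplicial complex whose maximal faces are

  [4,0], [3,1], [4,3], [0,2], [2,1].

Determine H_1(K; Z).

H_1 = Z.

Fix the vertex order 0 < 1 < 2 < 3 < 4 and write every simplex with vertices in increasing order. Then dim K = 1 and the simplices of K are:

  0-simplices (5): [0], [1], [2], [3], [4]
  1-simplices (5): [0,2], [0,4], [1,2], [1,3], [3,4]

Hence C_0 ≅ Z^5, C_1 ≅ Z^5.

Boundary ∂_1: C_1 → C_0 sends each edge [p,q] (with p < q) to q − p. For instance
  ∂[3,4] = [4] − [3].
The 5×5 boundary matrix has rank 4 and Smith normal form diag(1,1,1,1).

From H_k ≅ ker(∂_k) / im(∂_{k+1}) we obtain:

  H_1: rank ker ∂_1 − rank ∂_2 = (5 − 4) − 0 = 1, and there is no ∂_2, so H_1 = Z.

(K is a triangulation of the circle S^1.)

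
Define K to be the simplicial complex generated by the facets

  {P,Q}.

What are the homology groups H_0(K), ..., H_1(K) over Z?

H_0 = Z,  H_1 = 0.

Take the total order P < Q on the vertex set. Then K (dimension 1) consists of the simplices:

  0-simplices (2): P, Q
  1-simplices (1): PQ

giving chain groups C_0 ≅ Z^2, C_1 ≅ Z^1.

The boundary map ∂_1: C_1 → C_0 sends each edge [p,q] (with p < q) to q − p. For instance
  ∂PQ = Q − P.
This gives a 2×1 integer matrix of rank 1; reducing to Smith normal form yields diagonal entries (1).

From H_k ≅ ker(∂_k) / im(∂_{k+1}) we obtain:

  H_0: rank C_0 − rank ∂_1 = 2 − 1 = 1, and the invariant factors of ∂_1 are all 1, so H_0 ≅ Z.
  H_1: rank ker ∂_1 − rank ∂_2 = (1 − 1) − 0 = 0, and there is no ∂_2, so H_1 ≅ 0.

(K is a triangulation of the 1-simplex.)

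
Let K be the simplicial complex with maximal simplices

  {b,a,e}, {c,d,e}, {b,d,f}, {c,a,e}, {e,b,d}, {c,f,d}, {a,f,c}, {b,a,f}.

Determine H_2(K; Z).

Order the vertices as a < b < c < d < e < f. Listing each simplex with vertices in this order, K has dimension 2 with simplices:

  0-simplices (6): a, b, c, d, e, f
  1-simplices (12): ab, ac, ae, af, bd, be, bf, cd, ce, cf, de, df
  2-simplices (8): abe, abf, ace, acf, bde, bdf, cde, cdf

giving chain groups C_0 ≅ Z^6, C_1 ≅ Z^12, C_2 ≅ Z^8.

∂_1: C_1 → C_0 maps an edge to its endpoints' difference, ∂[p,q] = q − p. For instance
  ∂de = e − d.
The resulting 6×12 matrix has rank 5, and its Smith normal form has invariant factors (1,1,1,1,1).

∂_2: C_2 → C_1 sends each 2-simplex [p,q,r] to [q,r] − [p,r] + [p,q]. For instance
  ∂acf = cf − af + ac,
  ∂abe = be − ae + ab.
The 12×8 boundary matrix has rank 7 and Smith normal form diag(1,1,1,1,1,1,1).

Reading off H_k = ker ∂_k / im ∂_{k+1}:

  H_2: rank ker ∂_2 − rank ∂_3 = (8 − 7) − 0 = 1, and there is no ∂_3, so H_2 ≅ Z.

(K is a triangulation of the 2-sphere S^2.)

H_2 = Z.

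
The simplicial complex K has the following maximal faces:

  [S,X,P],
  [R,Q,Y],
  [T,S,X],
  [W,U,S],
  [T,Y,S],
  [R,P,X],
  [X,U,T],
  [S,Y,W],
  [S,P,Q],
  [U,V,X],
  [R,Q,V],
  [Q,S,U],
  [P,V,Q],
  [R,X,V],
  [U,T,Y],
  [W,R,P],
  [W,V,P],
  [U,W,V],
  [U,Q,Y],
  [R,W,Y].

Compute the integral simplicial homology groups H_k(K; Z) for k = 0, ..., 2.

Order the vertices as P < Q < R < S < T < U < V < W < X < Y. Listing each simplex with vertices in this order, K has dimension 2 with simplices:

  0-simplices (10): P, Q, R, S, T, U, V, W, X, Y
  1-simplices (30): PQ, PR, PS, PV, PW, PX, QR, QS, QU, QV, QY, RV, RW, RX, RY, ST, SU, SW, SX, SY, TU, TX, TY, UV, UW, UX, UY, VW, VX, WY
  2-simplices (20): PQS, PQV, PRW, PRX, PSX, PVW, QRV, QRY, QSU, QUY, RVX, RWY, STX, STY, SUW, SWY, TUX, TUY, UVW, UVX

so the chain groups are C_0 ≅ Z^10, C_1 ≅ Z^30, C_2 ≅ Z^20.

The boundary map ∂_1: C_1 → C_0 maps an edge to its endpoints' difference, ∂[p,q] = q − p.
As a 10×30 matrix over Z this has rank 9, with invariant factors (1,1,1,1,1,1,1,1,1).

Boundary ∂_2: C_2 → C_1 maps a triangle to the signed sum of its edges. For instance
  ∂PVW = VW − PW + PV,
  ∂STY = TY − SY + ST.
This gives a 30×20 integer matrix of rank 20; reducing to Smith normal form yields diagonal entries (1,1,1,1,1,1,1,1,1,1,1,1,1,1,1,1,1,1,1,2).

Now H_k = ker ∂_k / im ∂_{k+1}, so:

  H_0: rank C_0 − rank ∂_1 = 10 − 9 = 1, and the invariant factors of ∂_1 are all 1, so H_0 = Z.
  H_1: rank ker ∂_1 − rank ∂_2 = (30 − 9) − 20 = 1, and ∂_2 has invariant factor 2 > 1, so H_1 = Z ⊕ Z_2.
  H_2: rank ker ∂_2 − rank ∂_3 = (20 − 20) − 0 = 0, and there is no ∂_3, so H_2 = 0.

H_0 ≅ Z,  H_1 ≅ Z ⊕ Z_2,  H_2 = 0.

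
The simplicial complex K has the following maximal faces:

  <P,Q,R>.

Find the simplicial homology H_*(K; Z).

H_0 ≅ Z,  H_1 = 0,  H_2 = 0.

K has 3 vertices, 3 edges, 1 triangle.
rank ∂_0 = 0, rank ∂_1 = 2 ⇒ b_0 = 3 − 0 − 2 = 1; all invariant factors of ∂_1 are 1 so no torsion. So H_0 = Z.
rank ∂_1 = 2, rank ∂_2 = 1 ⇒ b_1 = 3 − 2 − 1 = 0; all invariant factors of ∂_2 are 1 so no torsion. So H_1 = 0.
rank ∂_2 = 1, rank ∂_3 = 0 ⇒ b_2 = 1 − 1 − 0 = 0. So H_2 = 0.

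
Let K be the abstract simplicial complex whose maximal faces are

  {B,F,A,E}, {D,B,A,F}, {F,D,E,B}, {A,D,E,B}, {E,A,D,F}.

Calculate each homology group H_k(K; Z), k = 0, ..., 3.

Take the total order A < B < D < E < F on the vertex set. Then K (dimension 3) consists of the simplices:

  0-simplices (5): A, B, D, E, F
  1-simplices (10): AB, AD, AE, AF, BD, BE, BF, DE, DF, EF
  2-simplices (10): ABD, ABE, ABF, ADE, ADF, AEF, BDE, BDF, BEF, DEF
  3-simplices (5): ABDE, ABDF, ABEF, ADEF, BDEF

so the chain groups are C_0 ≅ Z^5, C_1 ≅ Z^10, C_2 ≅ Z^10, C_3 ≅ Z^5.

Boundary ∂_1: C_1 → C_0 sends each edge [p,q] (with p < q) to q − p. For instance
  ∂AD = D − A.
This gives a 5×10 integer matrix of rank 4; reducing to Smith normal form yields diagonal entries (1,1,1,1).

∂_2: C_2 → C_1 acts by ∂[p,q,r] = [q,r] − [p,r] + [p,q]. For instance
  ∂ABF = BF − AF + AB,
  ∂AEF = EF − AF + AE.
The resulting 10×10 matrix has rank 6, and its Smith normal form has invariant factors (1,1,1,1,1,1).

Boundary ∂_3: C_3 → C_2 sends each 3-simplex σ to the alternating sum Σ_i (−1)^i (σ with its i-th vertex removed). For instance
  ∂ADEF = DEF − AEF + ADF − ADE,
  ∂ABDE = BDE − ADE + ABE − ABD.
The resulting 10×5 matrix has rank 4, and its Smith normal form has invariant factors (1,1,1,1).

Now H_k = ker ∂_k / im ∂_{k+1}, so:

  H_0: rank C_0 − rank ∂_1 = 5 − 4 = 1, and the invariant factors of ∂_1 are all 1, so H_0 ≅ Z.
  H_1: rank ker ∂_1 − rank ∂_2 = (10 − 4) − 6 = 0, and the invariant factors of ∂_2 are all 1, so H_1 ≅ 0.
  H_2: rank ker ∂_2 − rank ∂_3 = (10 − 6) − 4 = 0, and the invariant factors of ∂_3 are all 1, so H_2 ≅ 0.
  H_3: rank ker ∂_3 − rank ∂_4 = (5 − 4) − 0 = 1, and there is no ∂_4, so H_3 ≅ Z.

(K is a triangulation of the 3-sphere S^3.)

H_0 = Z,  H_1 = 0,  H_2 = 0,  H_3 = Z.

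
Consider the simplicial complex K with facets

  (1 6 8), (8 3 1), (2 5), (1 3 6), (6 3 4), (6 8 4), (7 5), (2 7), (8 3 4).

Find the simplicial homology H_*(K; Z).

Take the total order 1 < 2 < 3 < 4 < 5 < 6 < 7 < 8 on the vertex set. Then K (dimension 2) consists of the simplices:

  0-simplices (8): [1], [2], [3], [4], [5], [6], [7], [8]
  1-simplices (12): [1,3], [1,6], [1,8], [2,5], [2,7], [3,4], [3,6], [3,8], [4,6], [4,8], [5,7], [6,8]
  2-simplices (6): [1,3,6], [1,3,8], [1,6,8], [3,4,6], [3,4,8], [4,6,8]

so the chain groups are C_0 ≅ Z^8, C_1 ≅ Z^12, C_2 ≅ Z^6.

The boundary map ∂_1: C_1 → C_0 maps an edge to its endpoints' difference, ∂[p,q] = q − p. For instance
  ∂[1,3] = [3] − [1].
The resulting 8×12 matrix has rank 6, and its Smith normal form has invariant factors (1,1,1,1,1,1).

∂_2: C_2 → C_1 maps a triangle to the signed sum of its edges. For instance
  ∂[4,6,8] = [6,8] − [4,8] + [4,6],
  ∂[1,3,6] = [3,6] − [1,6] + [1,3].
The resulting 12×6 matrix has rank 5, and its Smith normal form has invariant factors (1,1,1,1,1).

Reading off H_k = ker ∂_k / im ∂_{k+1}:

  H_0: rank C_0 − rank ∂_1 = 8 − 6 = 2, and the invariant factors of ∂_1 are all 1, so H_0 ≅ Z^2.
  H_1: rank ker ∂_1 − rank ∂_2 = (12 − 6) − 5 = 1, and the invariant factors of ∂_2 are all 1, so H_1 ≅ Z.
  H_2: rank ker ∂_2 − rank ∂_3 = (6 − 5) − 0 = 1, and there is no ∂_3, so H_2 ≅ Z.

As a check, the Euler characteristic is 8 − 12 + 6 = 2, which agrees with 2 − 1 + 1 = 2.
(K is a triangulation of the disjoint union of the 2-sphere S^2 and the circle S^1.)

H_0 = Z^2,  H_1 = Z,  H_2 = Z.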